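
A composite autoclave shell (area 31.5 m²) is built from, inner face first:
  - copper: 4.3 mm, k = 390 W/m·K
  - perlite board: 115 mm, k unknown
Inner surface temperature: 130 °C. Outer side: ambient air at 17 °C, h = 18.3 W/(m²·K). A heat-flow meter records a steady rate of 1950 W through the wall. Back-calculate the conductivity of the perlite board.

Series thermal resistances:
R_copper = L/(kA) = 0.0043/(390×31.5) = 3.5×10^-7 K/W
R_outer film = 1/(h_o·A) = 1/(18.3×31.5) = 0.001735 K/W
Sum of known resistances R_other = 0.001735 K/W
Total R = ΔT/Q = 113/1950 = 0.05795 K/W
R_perlite board = R_total − R_other = 0.05621 K/W
k = L/(R·A) = 0.115/(0.05621×31.5)

k ≈ 0.0649 W/(m·K)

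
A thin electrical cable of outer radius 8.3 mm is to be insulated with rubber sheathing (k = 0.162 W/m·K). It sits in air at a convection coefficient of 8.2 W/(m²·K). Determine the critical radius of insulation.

r_cr ≈ 19.8 mm

For a cylinder r_cr = k/h = 0.162/8.2
r_cr = 19.8 mm; since the bare radius (8.3 mm) is below r_cr, adding a thin layer of insulation will *increase* heat loss.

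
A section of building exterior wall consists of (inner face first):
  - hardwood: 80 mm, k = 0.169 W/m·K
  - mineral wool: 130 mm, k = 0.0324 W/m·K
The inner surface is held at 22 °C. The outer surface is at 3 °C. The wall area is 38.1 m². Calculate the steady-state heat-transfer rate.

Q ≈ 161 W

Series thermal resistances:
R_hardwood = L/(kA) = 0.08/(0.169×38.1) = 0.01242 K/W
R_mineral wool = L/(kA) = 0.13/(0.0324×38.1) = 0.1053 K/W
R_total = 0.1177 K/W
Q = ΔT / R_total = 19 / 0.1177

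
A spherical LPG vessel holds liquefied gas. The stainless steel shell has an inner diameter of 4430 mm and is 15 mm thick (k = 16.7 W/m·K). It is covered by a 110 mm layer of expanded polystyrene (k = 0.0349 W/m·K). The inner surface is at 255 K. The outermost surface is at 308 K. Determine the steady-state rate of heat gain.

Radial (spherical) resistances in series:
R_stainless steel shell = (1/2.215 − 1/2.23)/(4π×16.7) = 1.447×10^-5 K/W
R_expanded polystyrene = (1/2.23 − 1/2.34)/(4π×0.0349) = 0.04807 K/W
R_total = 0.04808 K/W
Q = ΔT/R_total = 53/0.04808

Q ≈ 1100 W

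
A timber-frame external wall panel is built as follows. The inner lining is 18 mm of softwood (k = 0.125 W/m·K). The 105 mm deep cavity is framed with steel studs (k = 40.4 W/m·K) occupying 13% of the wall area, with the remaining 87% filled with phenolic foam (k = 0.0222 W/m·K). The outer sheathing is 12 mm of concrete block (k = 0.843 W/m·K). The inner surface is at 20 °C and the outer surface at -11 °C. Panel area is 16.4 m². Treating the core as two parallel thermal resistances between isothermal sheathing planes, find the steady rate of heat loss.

Sheathing layers in series; stud and cavity paths in parallel between them.
R_inner = 0.018/(0.125×16.4) = 0.00878 K/W
R_stud  = 0.105/(40.4×0.13×16.4) = 0.001219 K/W
R_cav   = 0.105/(0.0222×0.87×16.4) = 0.3315 K/W
1/R_core = 1/R_stud + 1/R_cav → R_core = 0.001215 K/W
R_outer = 0.012/(0.843×16.4) = 8.68×10^-4 K/W
R_total = 0.01086 K/W
Q = ΔT/R_total = 31/0.01086

Q ≈ 2850 W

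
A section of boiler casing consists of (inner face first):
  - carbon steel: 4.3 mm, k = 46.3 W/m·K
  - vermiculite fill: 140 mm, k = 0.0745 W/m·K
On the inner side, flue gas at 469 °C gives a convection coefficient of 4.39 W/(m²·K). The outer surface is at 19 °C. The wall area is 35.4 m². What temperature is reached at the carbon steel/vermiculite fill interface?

T ≈ 420 °C

Model the wall as resistances in series:
R_inner film = 1/(h_i·A) = 1/(4.39×35.4) = 0.006435 K/W
R_carbon steel = L/(kA) = 0.0043/(46.3×35.4) = 2.624×10^-6 K/W
R_vermiculite fill = L/(kA) = 0.14/(0.0745×35.4) = 0.05308 K/W
R_total = 0.05952 K/W;  Q = ΔT/R_total = 450/0.05952 = 7560 W
T_interface = T_inner − Q·ΣR(inner→interface) = 469 − 7560×0.006437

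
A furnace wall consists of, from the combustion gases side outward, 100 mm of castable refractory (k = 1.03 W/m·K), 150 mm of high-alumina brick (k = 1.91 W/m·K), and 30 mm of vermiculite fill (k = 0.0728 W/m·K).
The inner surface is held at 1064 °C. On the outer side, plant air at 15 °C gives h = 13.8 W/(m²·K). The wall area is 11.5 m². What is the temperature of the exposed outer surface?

T ≈ 130 °C

Model the wall as resistances in series:
R_castable refractory = L/(kA) = 0.1/(1.03×11.5) = 0.008442 K/W
R_high-alumina brick = L/(kA) = 0.15/(1.91×11.5) = 0.006829 K/W
R_vermiculite fill = L/(kA) = 0.03/(0.0728×11.5) = 0.03583 K/W
R_outer film = 1/(h_o·A) = 1/(13.8×11.5) = 0.006301 K/W
R_total = 0.05741 K/W;  Q = ΔT/R_total = 1049/0.05741 = 18270 W
T_interface = T_inner − Q·ΣR(inner→interface) = 1064 − 18300×0.05111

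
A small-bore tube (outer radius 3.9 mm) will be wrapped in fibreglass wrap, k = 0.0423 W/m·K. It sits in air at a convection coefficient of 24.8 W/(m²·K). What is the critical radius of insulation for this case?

r_cr ≈ 1.71 mm

For a cylinder r_cr = k/h = 0.0423/24.8
r_cr = 1.71 mm; since the bare radius (3.9 mm) is above r_cr, any added insulation will reduce heat loss.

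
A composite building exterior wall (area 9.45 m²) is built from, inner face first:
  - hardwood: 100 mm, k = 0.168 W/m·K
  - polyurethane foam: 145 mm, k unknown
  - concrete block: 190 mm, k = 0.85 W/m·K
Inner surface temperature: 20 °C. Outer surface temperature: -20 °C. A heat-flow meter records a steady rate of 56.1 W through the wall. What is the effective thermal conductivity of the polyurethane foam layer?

k ≈ 0.0245 W/(m·K)

Series thermal resistances:
R_hardwood = L/(kA) = 0.1/(0.168×9.45) = 0.06299 K/W
R_concrete block = L/(kA) = 0.19/(0.85×9.45) = 0.02365 K/W
Sum of known resistances R_other = 0.08664 K/W
Total R = ΔT/Q = 40/56.1 = 0.713 K/W
R_polyurethane foam = R_total − R_other = 0.6264 K/W
k = L/(R·A) = 0.145/(0.6264×9.45)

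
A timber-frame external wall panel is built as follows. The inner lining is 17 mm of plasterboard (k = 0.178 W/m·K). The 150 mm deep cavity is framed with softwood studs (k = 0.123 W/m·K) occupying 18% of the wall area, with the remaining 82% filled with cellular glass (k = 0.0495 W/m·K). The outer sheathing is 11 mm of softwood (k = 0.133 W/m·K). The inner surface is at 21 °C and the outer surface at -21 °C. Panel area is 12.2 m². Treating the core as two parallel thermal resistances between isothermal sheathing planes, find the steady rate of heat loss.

Sheathing layers in series; stud and cavity paths in parallel between them.
R_inner = 0.017/(0.178×12.2) = 0.007828 K/W
R_stud  = 0.15/(0.123×0.18×12.2) = 0.5553 K/W
R_cav   = 0.15/(0.0495×0.82×12.2) = 0.3029 K/W
1/R_core = 1/R_stud + 1/R_cav → R_core = 0.196 K/W
R_outer = 0.011/(0.133×12.2) = 0.006779 K/W
R_total = 0.2106 K/W
Q = ΔT/R_total = 42/0.2106

Q ≈ 199 W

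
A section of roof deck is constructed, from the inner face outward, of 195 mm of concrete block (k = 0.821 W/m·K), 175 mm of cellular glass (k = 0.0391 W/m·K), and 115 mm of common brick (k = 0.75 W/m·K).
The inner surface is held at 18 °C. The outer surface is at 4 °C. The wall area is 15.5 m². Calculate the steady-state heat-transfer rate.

Model the wall as resistances in series:
R_concrete block = L/(kA) = 0.195/(0.821×15.5) = 0.01532 K/W
R_cellular glass = L/(kA) = 0.175/(0.0391×15.5) = 0.2888 K/W
R_common brick = L/(kA) = 0.115/(0.75×15.5) = 0.009892 K/W
R_total = 0.314 K/W
Q = ΔT / R_total = 14 / 0.314

Q ≈ 44.6 W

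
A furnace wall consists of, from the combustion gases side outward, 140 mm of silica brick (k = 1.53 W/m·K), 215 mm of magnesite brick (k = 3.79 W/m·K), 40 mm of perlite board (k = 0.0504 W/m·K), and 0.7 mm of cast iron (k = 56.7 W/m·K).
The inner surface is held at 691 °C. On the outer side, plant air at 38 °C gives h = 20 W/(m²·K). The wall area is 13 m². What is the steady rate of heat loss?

Q ≈ 8560 W

Thermal resistances in series:
R_silica brick = L/(kA) = 0.14/(1.53×13) = 0.007039 K/W
R_magnesite brick = L/(kA) = 0.215/(3.79×13) = 0.004364 K/W
R_perlite board = L/(kA) = 0.04/(0.0504×13) = 0.06105 K/W
R_cast iron = L/(kA) = 0.0007/(56.7×13) = 9.497×10^-7 K/W
R_outer film = 1/(h_o·A) = 1/(20×13) = 0.003846 K/W
R_total = 0.0763 K/W
Q = ΔT / R_total = 653 / 0.0763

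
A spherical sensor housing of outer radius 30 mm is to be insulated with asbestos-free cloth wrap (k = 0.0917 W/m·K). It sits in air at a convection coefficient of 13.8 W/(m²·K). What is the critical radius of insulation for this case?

r_cr ≈ 13.3 mm

For a sphere r_cr = 2k/h = 2×0.0917/13.8
r_cr = 13.3 mm; since the bare radius (30 mm) is above r_cr, any added insulation will reduce heat loss.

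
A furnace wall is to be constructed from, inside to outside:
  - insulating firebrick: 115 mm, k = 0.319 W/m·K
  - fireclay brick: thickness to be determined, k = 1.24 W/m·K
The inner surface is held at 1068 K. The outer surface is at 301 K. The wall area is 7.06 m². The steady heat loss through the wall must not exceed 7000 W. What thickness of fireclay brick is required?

Thermal resistances in series:
R_insulating firebrick = L/(kA) = 0.115/(0.319×7.06) = 0.05106 K/W
Sum of the known resistances R_other = 0.05106 K/W
Required total resistance R_tot = ΔT/Q_allow = 767/7000 = 0.1096 K/W
R_fireclay brick = R_tot − R_other = 0.05851 K/W
L = R·k·A = 0.05851×1.24×7.06

L ≈ 512 mm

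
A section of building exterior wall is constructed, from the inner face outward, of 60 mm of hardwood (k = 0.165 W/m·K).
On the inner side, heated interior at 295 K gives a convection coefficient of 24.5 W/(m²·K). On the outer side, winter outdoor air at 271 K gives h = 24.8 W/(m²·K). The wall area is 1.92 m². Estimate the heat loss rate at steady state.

Using the resistance-network approach (series):
R_inner film = 1/(h_i·A) = 1/(24.5×1.92) = 0.02126 K/W
R_hardwood = L/(kA) = 0.06/(0.165×1.92) = 0.1894 K/W
R_outer film = 1/(h_o·A) = 1/(24.8×1.92) = 0.021 K/W
R_total = 0.2317 K/W
Q = ΔT / R_total = 24 / 0.2317

Q ≈ 104 W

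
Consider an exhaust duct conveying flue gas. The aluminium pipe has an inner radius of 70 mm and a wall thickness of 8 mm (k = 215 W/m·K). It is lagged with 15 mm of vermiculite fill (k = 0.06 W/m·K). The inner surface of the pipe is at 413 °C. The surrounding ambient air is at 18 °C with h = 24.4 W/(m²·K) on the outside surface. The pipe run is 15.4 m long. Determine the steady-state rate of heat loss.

Q ≈ 11300 W

Per-layer cylindrical resistances, series-summed:
R_aluminium pipe wall = ln(78/70)/(2π×215×15.4) = 5.202×10^-6 K/W
R_vermiculite fill = ln(93/78)/(2π×0.06×15.4) = 0.0303 K/W
R_outer film = 1/(h_o·2πr_oL) = 1/(24.4×2π×0.093×15.4) = 0.004554 K/W
R_total = 0.03486 K/W
Q = ΔT/R_total = 395/0.03486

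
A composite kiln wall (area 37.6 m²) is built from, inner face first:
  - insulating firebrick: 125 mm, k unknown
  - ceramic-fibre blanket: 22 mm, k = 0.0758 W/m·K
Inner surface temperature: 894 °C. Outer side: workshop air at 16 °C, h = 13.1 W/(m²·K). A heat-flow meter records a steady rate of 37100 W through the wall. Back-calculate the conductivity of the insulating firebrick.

Using the resistance-network approach (series):
R_ceramic-fibre blanket = L/(kA) = 0.022/(0.0758×37.6) = 0.007719 K/W
R_outer film = 1/(h_o·A) = 1/(13.1×37.6) = 0.00203 K/W
Sum of known resistances R_other = 0.009749 K/W
Total R = ΔT/Q = 878/37100 = 0.02367 K/W
R_insulating firebrick = R_total − R_other = 0.01392 K/W
k = L/(R·A) = 0.125/(0.01392×37.6)

k ≈ 0.239 W/(m·K)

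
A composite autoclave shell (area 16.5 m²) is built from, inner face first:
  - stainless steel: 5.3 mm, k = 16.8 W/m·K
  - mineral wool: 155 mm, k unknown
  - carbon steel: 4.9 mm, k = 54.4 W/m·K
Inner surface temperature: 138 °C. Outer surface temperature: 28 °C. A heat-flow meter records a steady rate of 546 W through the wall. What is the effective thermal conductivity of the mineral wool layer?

k ≈ 0.0466 W/(m·K)

Series thermal resistances:
R_stainless steel = L/(kA) = 0.0053/(16.8×16.5) = 1.912×10^-5 K/W
R_carbon steel = L/(kA) = 0.0049/(54.4×16.5) = 5.459×10^-6 K/W
Sum of known resistances R_other = 2.458×10^-5 K/W
Total R = ΔT/Q = 110/546 = 0.2015 K/W
R_mineral wool = R_total − R_other = 0.2014 K/W
k = L/(R·A) = 0.155/(0.2014×16.5)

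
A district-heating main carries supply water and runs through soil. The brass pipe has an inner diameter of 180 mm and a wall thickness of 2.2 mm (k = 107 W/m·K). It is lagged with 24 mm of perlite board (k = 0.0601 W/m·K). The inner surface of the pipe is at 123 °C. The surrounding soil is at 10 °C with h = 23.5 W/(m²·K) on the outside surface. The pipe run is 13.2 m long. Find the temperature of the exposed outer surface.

T ≈ 19.8 °C

Cylindrical conduction, so R = ln(r₂/r₁)/(2πkL) per layer, in series:
R_brass pipe wall = ln(92.2/90)/(2π×107×13.2) = 2.721×10^-6 K/W
R_perlite board = ln(116.2/92.2)/(2π×0.0601×13.2) = 0.04641 K/W
R_outer film = 1/(h_o·2πr_oL) = 1/(23.5×2π×0.1162×13.2) = 0.004415 K/W
R_total = 0.05083 K/W
Q = ΔT/R_total = 113/0.05083
Q = 2220 W
T_interface = T_inner − Q·ΣR(inner→interface) = 123 − 2220×0.04642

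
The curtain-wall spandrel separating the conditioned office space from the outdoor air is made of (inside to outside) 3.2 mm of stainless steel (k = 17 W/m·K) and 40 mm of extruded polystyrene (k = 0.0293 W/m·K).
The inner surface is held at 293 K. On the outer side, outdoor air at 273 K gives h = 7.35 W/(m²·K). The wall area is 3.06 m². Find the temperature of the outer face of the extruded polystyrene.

T ≈ 275 K

Series thermal resistances:
R_stainless steel = L/(kA) = 0.0032/(17×3.06) = 6.151×10^-5 K/W
R_extruded polystyrene = L/(kA) = 0.04/(0.0293×3.06) = 0.4461 K/W
R_outer film = 1/(h_o·A) = 1/(7.35×3.06) = 0.04446 K/W
R_total = 0.4907 K/W;  Q = ΔT/R_total = 20/0.4907 = 40.76 W
T_interface = T_inner − Q·ΣR(inner→interface) = 293 − 40.8×0.4462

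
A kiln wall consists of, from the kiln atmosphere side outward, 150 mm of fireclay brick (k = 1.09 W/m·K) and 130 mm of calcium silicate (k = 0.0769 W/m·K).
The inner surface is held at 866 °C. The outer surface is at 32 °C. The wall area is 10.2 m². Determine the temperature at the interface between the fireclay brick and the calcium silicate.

T ≈ 803 °C

Treating each layer as a thermal resistance in series:
R_fireclay brick = L/(kA) = 0.15/(1.09×10.2) = 0.01349 K/W
R_calcium silicate = L/(kA) = 0.13/(0.0769×10.2) = 0.1657 K/W
R_total = 0.1792 K/W;  Q = ΔT/R_total = 834/0.1792 = 4653 W
T_interface = T_inner − Q·ΣR(inner→interface) = 866 − 4650×0.01349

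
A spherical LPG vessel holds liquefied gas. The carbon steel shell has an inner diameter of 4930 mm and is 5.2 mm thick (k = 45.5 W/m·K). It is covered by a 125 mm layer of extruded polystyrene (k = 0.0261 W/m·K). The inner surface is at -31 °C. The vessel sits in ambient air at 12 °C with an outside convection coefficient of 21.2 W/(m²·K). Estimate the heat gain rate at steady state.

For a spherical shell R = (1/r₁ − 1/r₂)/(4πk); film R = 1/(h·4πr²). In series:
R_carbon steel shell = (1/2.465 − 1/2.4702)/(4π×45.5) = 1.494×10^-6 K/W
R_extruded polystyrene = (1/2.4702 − 1/2.5952)/(4π×0.0261) = 0.05945 K/W
R_outer film = 1/(h·4πr_o²) = 1/(21.2×4π×2.5952²) = 5.573×10^-4 K/W
R_total = 0.06001 K/W
Q = ΔT/R_total = 43/0.06001

Q ≈ 717 W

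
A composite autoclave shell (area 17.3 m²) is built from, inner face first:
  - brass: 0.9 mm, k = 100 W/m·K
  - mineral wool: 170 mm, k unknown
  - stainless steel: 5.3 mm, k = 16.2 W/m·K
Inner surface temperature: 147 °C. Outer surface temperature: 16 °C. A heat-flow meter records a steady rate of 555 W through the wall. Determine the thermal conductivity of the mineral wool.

Treating each layer as a thermal resistance in series:
R_brass = L/(kA) = 0.0009/(100×17.3) = 5.202×10^-7 K/W
R_stainless steel = L/(kA) = 0.0053/(16.2×17.3) = 1.891×10^-5 K/W
Sum of known resistances R_other = 1.943×10^-5 K/W
Total R = ΔT/Q = 131/555 = 0.236 K/W
R_mineral wool = R_total − R_other = 0.236 K/W
k = L/(R·A) = 0.17/(0.236×17.3)

k ≈ 0.0416 W/(m·K)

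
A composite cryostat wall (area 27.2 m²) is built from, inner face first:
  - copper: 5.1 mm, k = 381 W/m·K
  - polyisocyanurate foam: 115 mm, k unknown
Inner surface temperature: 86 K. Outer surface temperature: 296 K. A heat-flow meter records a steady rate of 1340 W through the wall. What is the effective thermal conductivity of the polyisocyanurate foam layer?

Thermal resistances in series:
R_copper = L/(kA) = 0.0051/(381×27.2) = 4.921×10^-7 K/W
Sum of known resistances R_other = 4.921×10^-7 K/W
Total R = ΔT/Q = 210/1340 = 0.1567 K/W
R_polyisocyanurate foam = R_total − R_other = 0.1567 K/W
k = L/(R·A) = 0.115/(0.1567×27.2)

k ≈ 0.027 W/(m·K)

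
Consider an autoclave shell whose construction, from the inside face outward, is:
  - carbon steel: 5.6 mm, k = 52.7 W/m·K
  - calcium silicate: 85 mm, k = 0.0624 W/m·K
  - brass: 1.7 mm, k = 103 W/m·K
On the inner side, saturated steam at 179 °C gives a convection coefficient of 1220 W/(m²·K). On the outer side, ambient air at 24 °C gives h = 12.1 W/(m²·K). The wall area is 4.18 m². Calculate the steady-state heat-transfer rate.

Treating each layer as a thermal resistance in series:
R_inner film = 1/(h_i·A) = 1/(1220×4.18) = 1.961×10^-4 K/W
R_carbon steel = L/(kA) = 0.0056/(52.7×4.18) = 2.542×10^-5 K/W
R_calcium silicate = L/(kA) = 0.085/(0.0624×4.18) = 0.3259 K/W
R_brass = L/(kA) = 0.0017/(103×4.18) = 3.949×10^-6 K/W
R_outer film = 1/(h_o·A) = 1/(12.1×4.18) = 0.01977 K/W
R_total = 0.3459 K/W
Q = ΔT / R_total = 155 / 0.3459

Q ≈ 448 W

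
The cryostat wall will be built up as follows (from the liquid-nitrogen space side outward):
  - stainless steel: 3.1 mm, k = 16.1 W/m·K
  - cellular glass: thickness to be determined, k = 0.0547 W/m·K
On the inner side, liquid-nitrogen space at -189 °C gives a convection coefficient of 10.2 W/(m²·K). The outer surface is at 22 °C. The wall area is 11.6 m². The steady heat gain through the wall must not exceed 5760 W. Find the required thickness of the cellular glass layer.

L ≈ 17.9 mm

Treating each layer as a thermal resistance in series:
R_inner film = 1/(h_i·A) = 1/(10.2×11.6) = 0.008452 K/W
R_stainless steel = L/(kA) = 0.0031/(16.1×11.6) = 1.66×10^-5 K/W
Sum of the known resistances R_other = 0.008468 K/W
Required total resistance R_tot = ΔT/Q_allow = 211/5760 = 0.03663 K/W
R_cellular glass = R_tot − R_other = 0.02816 K/W
L = R·k·A = 0.02816×0.0547×11.6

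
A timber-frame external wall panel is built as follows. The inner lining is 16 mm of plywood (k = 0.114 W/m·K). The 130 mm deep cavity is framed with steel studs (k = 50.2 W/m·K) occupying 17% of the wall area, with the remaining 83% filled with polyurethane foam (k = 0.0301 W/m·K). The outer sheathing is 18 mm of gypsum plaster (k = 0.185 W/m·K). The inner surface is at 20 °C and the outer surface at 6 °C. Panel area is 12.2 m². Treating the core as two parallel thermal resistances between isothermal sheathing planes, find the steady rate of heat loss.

Q ≈ 676 W

Sheathing layers in series; stud and cavity paths in parallel between them.
R_inner = 0.016/(0.114×12.2) = 0.0115 K/W
R_stud  = 0.13/(50.2×0.17×12.2) = 0.001249 K/W
R_cav   = 0.13/(0.0301×0.83×12.2) = 0.4265 K/W
1/R_core = 1/R_stud + 1/R_cav → R_core = 0.001245 K/W
R_outer = 0.018/(0.185×12.2) = 0.007975 K/W
R_total = 0.02072 K/W
Q = ΔT/R_total = 14/0.02072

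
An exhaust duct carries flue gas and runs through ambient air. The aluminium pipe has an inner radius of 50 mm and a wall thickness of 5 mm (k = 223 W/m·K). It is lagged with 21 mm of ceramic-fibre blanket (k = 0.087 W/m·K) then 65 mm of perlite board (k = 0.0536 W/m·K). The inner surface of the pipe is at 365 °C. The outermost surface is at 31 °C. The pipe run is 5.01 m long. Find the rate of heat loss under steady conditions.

Q ≈ 690 W

Cylindrical conduction, so R = ln(r₂/r₁)/(2πkL) per layer, in series:
R_aluminium pipe wall = ln(55/50)/(2π×223×5.01) = 1.358×10^-5 K/W
R_ceramic-fibre blanket = ln(76/55)/(2π×0.087×5.01) = 0.1181 K/W
R_perlite board = ln(141/76)/(2π×0.0536×5.01) = 0.3663 K/W
R_total = 0.4844 K/W
Q = ΔT/R_total = 334/0.4844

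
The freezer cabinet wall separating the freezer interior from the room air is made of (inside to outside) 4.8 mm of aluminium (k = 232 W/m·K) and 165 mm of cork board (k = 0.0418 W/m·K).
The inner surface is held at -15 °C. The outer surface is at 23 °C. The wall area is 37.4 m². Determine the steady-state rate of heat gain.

Q ≈ 360 W

Model the wall as resistances in series:
R_aluminium = L/(kA) = 0.0048/(232×37.4) = 5.532×10^-7 K/W
R_cork board = L/(kA) = 0.165/(0.0418×37.4) = 0.1055 K/W
R_total = 0.1055 K/W
Q = ΔT / R_total = 38 / 0.1055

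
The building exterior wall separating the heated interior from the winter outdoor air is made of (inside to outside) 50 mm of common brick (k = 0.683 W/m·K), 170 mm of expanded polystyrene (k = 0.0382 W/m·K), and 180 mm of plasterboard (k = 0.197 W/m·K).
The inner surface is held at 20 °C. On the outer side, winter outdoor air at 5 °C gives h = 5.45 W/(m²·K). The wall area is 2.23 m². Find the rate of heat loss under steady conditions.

Q ≈ 5.95 W

Treating each layer as a thermal resistance in series:
R_common brick = L/(kA) = 0.05/(0.683×2.23) = 0.03283 K/W
R_expanded polystyrene = L/(kA) = 0.17/(0.0382×2.23) = 1.996 K/W
R_plasterboard = L/(kA) = 0.18/(0.197×2.23) = 0.4097 K/W
R_outer film = 1/(h_o·A) = 1/(5.45×2.23) = 0.08228 K/W
R_total = 2.52 K/W
Q = ΔT / R_total = 15 / 2.52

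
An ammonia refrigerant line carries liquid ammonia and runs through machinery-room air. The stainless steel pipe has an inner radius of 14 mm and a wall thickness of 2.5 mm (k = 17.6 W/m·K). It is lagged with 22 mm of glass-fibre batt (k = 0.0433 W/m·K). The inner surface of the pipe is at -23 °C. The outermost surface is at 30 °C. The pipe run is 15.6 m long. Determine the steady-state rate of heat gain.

Per-layer cylindrical resistances, series-summed:
R_stainless steel pipe wall = ln(16.5/14)/(2π×17.6×15.6) = 9.524×10^-5 K/W
R_glass-fibre batt = ln(38.5/16.5)/(2π×0.0433×15.6) = 0.1996 K/W
R_total = 0.1997 K/W
Q = ΔT/R_total = 53/0.1997

Q ≈ 265 W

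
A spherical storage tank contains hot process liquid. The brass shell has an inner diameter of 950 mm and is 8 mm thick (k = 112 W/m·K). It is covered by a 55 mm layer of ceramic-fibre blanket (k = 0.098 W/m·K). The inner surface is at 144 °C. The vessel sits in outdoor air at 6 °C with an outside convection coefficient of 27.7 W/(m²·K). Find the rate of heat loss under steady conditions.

Q ≈ 759 W

For a spherical shell R = (1/r₁ − 1/r₂)/(4πk); film R = 1/(h·4πr²). In series:
R_brass shell = (1/0.475 − 1/0.483)/(4π×112) = 2.478×10^-5 K/W
R_ceramic-fibre blanket = (1/0.483 − 1/0.538)/(4π×0.098) = 0.1719 K/W
R_outer film = 1/(h·4πr_o²) = 1/(27.7×4π×0.538²) = 0.009925 K/W
R_total = 0.1818 K/W
Q = ΔT/R_total = 138/0.1818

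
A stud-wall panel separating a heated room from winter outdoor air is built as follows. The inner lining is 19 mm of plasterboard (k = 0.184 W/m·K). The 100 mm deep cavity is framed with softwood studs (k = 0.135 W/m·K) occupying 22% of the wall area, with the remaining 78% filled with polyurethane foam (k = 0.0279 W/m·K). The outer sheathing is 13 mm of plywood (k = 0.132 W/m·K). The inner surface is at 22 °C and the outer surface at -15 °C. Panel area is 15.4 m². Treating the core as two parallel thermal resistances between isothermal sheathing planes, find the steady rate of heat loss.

Sheathing layers in series; stud and cavity paths in parallel between them.
R_inner = 0.019/(0.184×15.4) = 0.006705 K/W
R_stud  = 0.1/(0.135×0.22×15.4) = 0.2186 K/W
R_cav   = 0.1/(0.0279×0.78×15.4) = 0.2984 K/W
1/R_core = 1/R_stud + 1/R_cav → R_core = 0.1262 K/W
R_outer = 0.013/(0.132×15.4) = 0.006395 K/W
R_total = 0.1393 K/W
Q = ΔT/R_total = 37/0.1393

Q ≈ 266 W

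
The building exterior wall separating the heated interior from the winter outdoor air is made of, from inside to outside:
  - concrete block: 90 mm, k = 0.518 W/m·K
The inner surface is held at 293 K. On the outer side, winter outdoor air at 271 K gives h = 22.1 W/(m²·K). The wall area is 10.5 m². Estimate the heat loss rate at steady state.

Treating each layer as a thermal resistance in series:
R_concrete block = L/(kA) = 0.09/(0.518×10.5) = 0.01655 K/W
R_outer film = 1/(h_o·A) = 1/(22.1×10.5) = 0.004309 K/W
R_total = 0.02086 K/W
Q = ΔT / R_total = 22 / 0.02086

Q ≈ 1050 W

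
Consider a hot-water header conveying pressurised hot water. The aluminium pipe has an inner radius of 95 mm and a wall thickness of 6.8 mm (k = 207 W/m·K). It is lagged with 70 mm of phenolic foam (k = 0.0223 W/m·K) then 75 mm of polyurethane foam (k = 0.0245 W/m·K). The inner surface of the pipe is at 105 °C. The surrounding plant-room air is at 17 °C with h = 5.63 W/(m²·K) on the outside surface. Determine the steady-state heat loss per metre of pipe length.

Radial resistances (cylindrical: R_cond = ln(r_o/r_i)/(2πkL), R_conv = 1/(h·2πrL)):
R_aluminium pipe wall = ln(101.8/95)/(2π×207×1) = 5.315×10^-5 K/W
R_phenolic foam = ln(171.8/101.8)/(2π×0.0223×1) = 3.735 K/W
R_polyurethane foam = ln(246.8/171.8)/(2π×0.0245×1) = 2.353 K/W
R_outer film = 1/(h_o·2πr_oL) = 1/(5.63×2π×0.2468×1) = 0.1145 K/W
R_total = 6.203 K/W
Q = ΔT/R_total = 88/6.203

q′ ≈ 14.2 W/m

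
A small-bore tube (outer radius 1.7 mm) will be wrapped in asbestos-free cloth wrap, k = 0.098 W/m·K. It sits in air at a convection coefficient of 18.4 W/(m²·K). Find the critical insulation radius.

r_cr ≈ 5.33 mm

For a cylinder r_cr = k/h = 0.098/18.4
r_cr = 5.33 mm; since the bare radius (1.7 mm) is below r_cr, adding a thin layer of insulation will *increase* heat loss.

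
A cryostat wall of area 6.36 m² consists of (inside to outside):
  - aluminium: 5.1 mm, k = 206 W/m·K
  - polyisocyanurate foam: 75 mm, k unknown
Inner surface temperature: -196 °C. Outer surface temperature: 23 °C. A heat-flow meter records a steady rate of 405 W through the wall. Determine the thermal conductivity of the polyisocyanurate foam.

k ≈ 0.0218 W/(m·K)

Model the wall as resistances in series:
R_aluminium = L/(kA) = 0.0051/(206×6.36) = 3.893×10^-6 K/W
Sum of known resistances R_other = 3.893×10^-6 K/W
Total R = ΔT/Q = 219/405 = 0.5407 K/W
R_polyisocyanurate foam = R_total − R_other = 0.5407 K/W
k = L/(R·A) = 0.075/(0.5407×6.36)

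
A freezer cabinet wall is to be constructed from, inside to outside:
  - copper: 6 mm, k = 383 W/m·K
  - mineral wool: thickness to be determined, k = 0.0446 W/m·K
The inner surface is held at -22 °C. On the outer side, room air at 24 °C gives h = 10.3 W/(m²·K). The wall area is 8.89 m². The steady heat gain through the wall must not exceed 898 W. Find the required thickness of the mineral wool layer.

L ≈ 16 mm

Series thermal resistances:
R_copper = L/(kA) = 0.006/(383×8.89) = 1.762×10^-6 K/W
R_outer film = 1/(h_o·A) = 1/(10.3×8.89) = 0.01092 K/W
Sum of the known resistances R_other = 0.01092 K/W
Required total resistance R_tot = ΔT/Q_allow = 46/898 = 0.05122 K/W
R_mineral wool = R_tot − R_other = 0.0403 K/W
L = R·k·A = 0.0403×0.0446×8.89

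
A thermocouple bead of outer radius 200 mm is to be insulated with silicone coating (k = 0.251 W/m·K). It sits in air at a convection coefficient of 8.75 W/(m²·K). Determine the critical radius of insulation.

For a sphere r_cr = 2k/h = 2×0.251/8.75
r_cr = 57.4 mm; since the bare radius (200 mm) is above r_cr, any added insulation will reduce heat loss.

r_cr ≈ 57.4 mm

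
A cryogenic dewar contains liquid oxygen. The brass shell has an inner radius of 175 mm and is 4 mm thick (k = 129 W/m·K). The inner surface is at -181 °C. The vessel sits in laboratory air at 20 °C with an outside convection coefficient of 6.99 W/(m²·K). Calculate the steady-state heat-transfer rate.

Q ≈ 566 W

Spherical conduction: R = (1/r_in − 1/r_out)/(4πk) per layer; series-sum.
R_brass shell = (1/0.175 − 1/0.179)/(4π×129) = 7.877×10^-5 K/W
R_outer film = 1/(h·4πr_o²) = 1/(6.99×4π×0.179²) = 0.3553 K/W
R_total = 0.3554 K/W
Q = ΔT/R_total = 201/0.3554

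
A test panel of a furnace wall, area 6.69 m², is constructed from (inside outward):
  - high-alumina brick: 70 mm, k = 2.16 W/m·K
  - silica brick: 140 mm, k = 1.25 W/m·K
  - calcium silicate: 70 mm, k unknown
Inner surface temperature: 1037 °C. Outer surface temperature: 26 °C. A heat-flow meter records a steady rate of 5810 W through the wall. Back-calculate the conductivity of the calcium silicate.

k ≈ 0.0686 W/(m·K)

Series thermal resistances:
R_high-alumina brick = L/(kA) = 0.07/(2.16×6.69) = 0.004844 K/W
R_silica brick = L/(kA) = 0.14/(1.25×6.69) = 0.01674 K/W
Sum of known resistances R_other = 0.02159 K/W
Total R = ΔT/Q = 1011/5810 = 0.174 K/W
R_calcium silicate = R_total − R_other = 0.1524 K/W
k = L/(R·A) = 0.07/(0.1524×6.69)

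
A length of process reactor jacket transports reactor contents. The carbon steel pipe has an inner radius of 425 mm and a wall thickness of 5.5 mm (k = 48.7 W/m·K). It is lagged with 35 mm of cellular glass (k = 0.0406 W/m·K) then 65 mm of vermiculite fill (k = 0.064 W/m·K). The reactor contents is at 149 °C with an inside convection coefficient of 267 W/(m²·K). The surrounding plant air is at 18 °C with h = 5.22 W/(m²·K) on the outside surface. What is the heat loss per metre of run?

Cylindrical conduction, so R = ln(r₂/r₁)/(2πkL) per layer, in series:
R_inner film = 1/(h_i·2πr₁L) = 1/(267×2π×0.425×1) = 0.001403 K/W
R_carbon steel pipe wall = ln(430.5/425)/(2π×48.7×1) = 4.202×10^-5 K/W
R_cellular glass = ln(465.5/430.5)/(2π×0.0406×1) = 0.3064 K/W
R_vermiculite fill = ln(530.5/465.5)/(2π×0.064×1) = 0.325 K/W
R_outer film = 1/(h_o·2πr_oL) = 1/(5.22×2π×0.5305×1) = 0.05747 K/W
R_total = 0.6904 K/W
Q = ΔT/R_total = 131/0.6904

q′ ≈ 190 W/m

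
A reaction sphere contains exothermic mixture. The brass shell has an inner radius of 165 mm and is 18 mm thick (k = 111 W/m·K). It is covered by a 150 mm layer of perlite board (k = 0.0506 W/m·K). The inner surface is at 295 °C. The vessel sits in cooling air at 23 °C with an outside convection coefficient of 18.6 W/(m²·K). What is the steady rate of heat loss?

For a spherical shell R = (1/r₁ − 1/r₂)/(4πk); film R = 1/(h·4πr²). In series:
R_brass shell = (1/0.165 − 1/0.183)/(4π×111) = 4.274×10^-4 K/W
R_perlite board = (1/0.183 − 1/0.333)/(4π×0.0506) = 3.871 K/W
R_outer film = 1/(h·4πr_o²) = 1/(18.6×4π×0.333²) = 0.03858 K/W
R_total = 3.91 K/W
Q = ΔT/R_total = 272/3.91

Q ≈ 69.6 W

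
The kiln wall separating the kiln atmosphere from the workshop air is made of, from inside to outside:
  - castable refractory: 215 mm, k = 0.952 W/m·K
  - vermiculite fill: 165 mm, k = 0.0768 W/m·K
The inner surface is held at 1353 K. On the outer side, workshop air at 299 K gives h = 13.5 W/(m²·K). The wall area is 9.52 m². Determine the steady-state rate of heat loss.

Treating each layer as a thermal resistance in series:
R_castable refractory = L/(kA) = 0.215/(0.952×9.52) = 0.02372 K/W
R_vermiculite fill = L/(kA) = 0.165/(0.0768×9.52) = 0.2257 K/W
R_outer film = 1/(h_o·A) = 1/(13.5×9.52) = 0.007781 K/W
R_total = 0.2572 K/W
Q = ΔT / R_total = 1054 / 0.2572

Q ≈ 4100 W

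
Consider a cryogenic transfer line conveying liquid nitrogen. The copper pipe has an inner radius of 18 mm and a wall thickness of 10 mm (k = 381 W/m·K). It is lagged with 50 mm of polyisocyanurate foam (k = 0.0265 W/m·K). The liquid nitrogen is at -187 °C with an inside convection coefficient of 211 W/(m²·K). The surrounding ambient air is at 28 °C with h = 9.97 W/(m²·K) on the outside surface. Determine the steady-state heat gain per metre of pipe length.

q′ ≈ 33.6 W/m

Radial resistances (cylindrical: R_cond = ln(r_o/r_i)/(2πkL), R_conv = 1/(h·2πrL)):
R_inner film = 1/(h_i·2πr₁L) = 1/(211×2π×0.018×1) = 0.0419 K/W
R_copper pipe wall = ln(28/18)/(2π×381×1) = 1.846×10^-4 K/W
R_polyisocyanurate foam = ln(78/28)/(2π×0.0265×1) = 6.153 K/W
R_outer film = 1/(h_o·2πr_oL) = 1/(9.97×2π×0.078×1) = 0.2047 K/W
R_total = 6.4 K/W
Q = ΔT/R_total = 215/6.4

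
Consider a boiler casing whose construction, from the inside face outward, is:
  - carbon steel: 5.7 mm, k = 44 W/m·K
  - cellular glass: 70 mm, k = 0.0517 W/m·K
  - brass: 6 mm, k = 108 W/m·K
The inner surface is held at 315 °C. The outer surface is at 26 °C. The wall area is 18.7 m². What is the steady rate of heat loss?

Using the resistance-network approach (series):
R_carbon steel = L/(kA) = 0.0057/(44×18.7) = 6.928×10^-6 K/W
R_cellular glass = L/(kA) = 0.07/(0.0517×18.7) = 0.0724 K/W
R_brass = L/(kA) = 0.006/(108×18.7) = 2.971×10^-6 K/W
R_total = 0.07241 K/W
Q = ΔT / R_total = 289 / 0.07241

Q ≈ 3990 W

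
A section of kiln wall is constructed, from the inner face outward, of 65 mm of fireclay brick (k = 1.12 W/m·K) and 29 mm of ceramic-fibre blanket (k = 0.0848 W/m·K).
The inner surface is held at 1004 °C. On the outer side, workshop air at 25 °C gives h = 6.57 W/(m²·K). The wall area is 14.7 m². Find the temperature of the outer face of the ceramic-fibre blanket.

Treating each layer as a thermal resistance in series:
R_fireclay brick = L/(kA) = 0.065/(1.12×14.7) = 0.003948 K/W
R_ceramic-fibre blanket = L/(kA) = 0.029/(0.0848×14.7) = 0.02326 K/W
R_outer film = 1/(h_o·A) = 1/(6.57×14.7) = 0.01035 K/W
R_total = 0.03757 K/W;  Q = ΔT/R_total = 979/0.03757 = 26060 W
T_interface = T_inner − Q·ΣR(inner→interface) = 1004 − 26100×0.02721

T ≈ 295 °C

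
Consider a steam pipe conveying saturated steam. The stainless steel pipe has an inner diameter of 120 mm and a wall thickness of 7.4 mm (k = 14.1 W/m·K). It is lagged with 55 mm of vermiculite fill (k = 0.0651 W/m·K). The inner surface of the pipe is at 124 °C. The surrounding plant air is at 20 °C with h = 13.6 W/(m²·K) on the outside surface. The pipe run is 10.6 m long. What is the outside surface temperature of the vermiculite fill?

Cylindrical conduction, so R = ln(r₂/r₁)/(2πkL) per layer, in series:
R_stainless steel pipe wall = ln(67.4/60)/(2π×14.1×10.6) = 1.238×10^-4 K/W
R_vermiculite fill = ln(122.4/67.4)/(2π×0.0651×10.6) = 0.1376 K/W
R_outer film = 1/(h_o·2πr_oL) = 1/(13.6×2π×0.1224×10.6) = 0.00902 K/W
R_total = 0.1468 K/W
Q = ΔT/R_total = 104/0.1468
Q = 709 W
T_interface = T_inner − Q·ΣR(inner→interface) = 124 − 709×0.1377

T ≈ 26.4 °C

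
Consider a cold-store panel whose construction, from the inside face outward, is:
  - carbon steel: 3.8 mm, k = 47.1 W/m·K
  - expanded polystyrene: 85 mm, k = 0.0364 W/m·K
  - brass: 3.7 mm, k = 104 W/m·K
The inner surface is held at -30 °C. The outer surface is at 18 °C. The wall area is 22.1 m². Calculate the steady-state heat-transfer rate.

Q ≈ 454 W

Series thermal resistances:
R_carbon steel = L/(kA) = 0.0038/(47.1×22.1) = 3.651×10^-6 K/W
R_expanded polystyrene = L/(kA) = 0.085/(0.0364×22.1) = 0.1057 K/W
R_brass = L/(kA) = 0.0037/(104×22.1) = 1.61×10^-6 K/W
R_total = 0.1057 K/W
Q = ΔT / R_total = 48 / 0.1057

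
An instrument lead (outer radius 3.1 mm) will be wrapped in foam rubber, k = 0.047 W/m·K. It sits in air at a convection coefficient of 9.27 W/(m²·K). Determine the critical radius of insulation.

r_cr ≈ 5.07 mm

For a cylinder r_cr = k/h = 0.047/9.27
r_cr = 5.07 mm; since the bare radius (3.1 mm) is below r_cr, adding a thin layer of insulation will *increase* heat loss.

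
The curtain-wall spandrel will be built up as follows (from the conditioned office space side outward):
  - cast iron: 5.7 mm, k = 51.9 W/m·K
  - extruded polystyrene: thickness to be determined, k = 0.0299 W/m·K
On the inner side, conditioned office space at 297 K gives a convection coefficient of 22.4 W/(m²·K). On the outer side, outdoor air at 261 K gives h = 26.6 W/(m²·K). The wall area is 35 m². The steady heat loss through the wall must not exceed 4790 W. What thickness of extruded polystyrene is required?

L ≈ 5.4 mm

Model the wall as resistances in series:
R_inner film = 1/(h_i·A) = 1/(22.4×35) = 0.001276 K/W
R_cast iron = L/(kA) = 0.0057/(51.9×35) = 3.138×10^-6 K/W
R_outer film = 1/(h_o·A) = 1/(26.6×35) = 0.001074 K/W
Sum of the known resistances R_other = 0.002353 K/W
Required total resistance R_tot = ΔT/Q_allow = 36/4790 = 0.007516 K/W
R_extruded polystyrene = R_tot − R_other = 0.005163 K/W
L = R·k·A = 0.005163×0.0299×35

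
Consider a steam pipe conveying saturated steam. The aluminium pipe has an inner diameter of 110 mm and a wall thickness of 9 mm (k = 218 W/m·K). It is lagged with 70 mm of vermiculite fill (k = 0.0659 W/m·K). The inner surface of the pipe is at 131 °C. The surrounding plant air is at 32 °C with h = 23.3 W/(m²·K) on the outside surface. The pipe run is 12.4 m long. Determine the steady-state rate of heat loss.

Q ≈ 669 W

Radial resistances (cylindrical: R_cond = ln(r_o/r_i)/(2πkL), R_conv = 1/(h·2πrL)):
R_aluminium pipe wall = ln(64/55)/(2π×218×12.4) = 8.923×10^-6 K/W
R_vermiculite fill = ln(134/64)/(2π×0.0659×12.4) = 0.1439 K/W
R_outer film = 1/(h_o·2πr_oL) = 1/(23.3×2π×0.134×12.4) = 0.004111 K/W
R_total = 0.148 K/W
Q = ΔT/R_total = 99/0.148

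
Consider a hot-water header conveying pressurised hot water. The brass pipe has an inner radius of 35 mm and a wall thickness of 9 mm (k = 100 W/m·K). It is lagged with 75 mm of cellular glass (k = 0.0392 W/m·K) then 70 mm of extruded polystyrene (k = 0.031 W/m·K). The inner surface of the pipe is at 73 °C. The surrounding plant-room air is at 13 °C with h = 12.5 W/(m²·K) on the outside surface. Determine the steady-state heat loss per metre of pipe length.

Cylindrical conduction, so R = ln(r₂/r₁)/(2πkL) per layer, in series:
R_brass pipe wall = ln(44/35)/(2π×100×1) = 3.642×10^-4 K/W
R_cellular glass = ln(119/44)/(2π×0.0392×1) = 4.04 K/W
R_extruded polystyrene = ln(189/119)/(2π×0.031×1) = 2.375 K/W
R_outer film = 1/(h_o·2πr_oL) = 1/(12.5×2π×0.189×1) = 0.06737 K/W
R_total = 6.482 K/W
Q = ΔT/R_total = 60/6.482

q′ ≈ 9.26 W/m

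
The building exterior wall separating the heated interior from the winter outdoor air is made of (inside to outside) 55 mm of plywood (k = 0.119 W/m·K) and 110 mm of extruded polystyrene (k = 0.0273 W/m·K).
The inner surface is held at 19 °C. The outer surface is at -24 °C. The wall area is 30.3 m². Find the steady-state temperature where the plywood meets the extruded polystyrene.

Treating each layer as a thermal resistance in series:
R_plywood = L/(kA) = 0.055/(0.119×30.3) = 0.01525 K/W
R_extruded polystyrene = L/(kA) = 0.11/(0.0273×30.3) = 0.133 K/W
R_total = 0.1482 K/W;  Q = ΔT/R_total = 43/0.1482 = 290.1 W
T_interface = T_inner − Q·ΣR(inner→interface) = 19 − 290×0.01525

T ≈ 14.6 °C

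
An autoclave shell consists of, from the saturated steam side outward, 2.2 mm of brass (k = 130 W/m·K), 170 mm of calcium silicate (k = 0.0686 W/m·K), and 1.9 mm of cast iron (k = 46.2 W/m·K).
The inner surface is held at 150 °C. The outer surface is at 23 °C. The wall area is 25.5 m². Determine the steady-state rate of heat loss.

Series thermal resistances:
R_brass = L/(kA) = 0.0022/(130×25.5) = 6.637×10^-7 K/W
R_calcium silicate = L/(kA) = 0.17/(0.0686×25.5) = 0.09718 K/W
R_cast iron = L/(kA) = 0.0019/(46.2×25.5) = 1.613×10^-6 K/W
R_total = 0.09718 K/W
Q = ΔT / R_total = 127 / 0.09718

Q ≈ 1310 W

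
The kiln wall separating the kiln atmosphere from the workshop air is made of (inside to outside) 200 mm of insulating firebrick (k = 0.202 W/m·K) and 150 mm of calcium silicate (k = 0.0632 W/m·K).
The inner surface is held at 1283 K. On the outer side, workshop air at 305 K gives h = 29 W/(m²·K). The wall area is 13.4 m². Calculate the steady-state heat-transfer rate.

Q ≈ 3860 W

Thermal resistances in series:
R_insulating firebrick = L/(kA) = 0.2/(0.202×13.4) = 0.07389 K/W
R_calcium silicate = L/(kA) = 0.15/(0.0632×13.4) = 0.1771 K/W
R_outer film = 1/(h_o·A) = 1/(29×13.4) = 0.002573 K/W
R_total = 0.2536 K/W
Q = ΔT / R_total = 978 / 0.2536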